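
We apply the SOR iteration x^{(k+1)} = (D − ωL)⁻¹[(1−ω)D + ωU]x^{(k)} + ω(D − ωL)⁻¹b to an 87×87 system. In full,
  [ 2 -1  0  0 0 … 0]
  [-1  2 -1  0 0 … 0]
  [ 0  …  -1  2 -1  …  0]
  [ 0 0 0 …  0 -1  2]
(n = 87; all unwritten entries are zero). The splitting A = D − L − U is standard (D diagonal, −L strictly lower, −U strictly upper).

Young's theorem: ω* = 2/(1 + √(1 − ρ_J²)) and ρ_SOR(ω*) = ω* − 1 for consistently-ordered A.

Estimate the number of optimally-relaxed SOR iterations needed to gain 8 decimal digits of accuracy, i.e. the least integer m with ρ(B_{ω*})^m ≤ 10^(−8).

[ρ_J] n=87: ρ(B_J) = cos(π/(n+1)) = cos(π/88) = 0.9993628.
1 − cos²(π/88) = sin²(π/88) ⇒ √(1−ρ_J²) = sin(π/88) = 0.0356923.
Then 2/(1+√(1−ρ_J²)) = 2/(1+0.0356923); ω* = 2/1.0356923 = 1.9310755.
ρ_SOR = ω* − 1 = 1.9310755 − 1 = 0.9310755.
m ≥ 8·ln10 / (−ln 0.9310755) = 257.939; smallest integer m = 258.

m = 258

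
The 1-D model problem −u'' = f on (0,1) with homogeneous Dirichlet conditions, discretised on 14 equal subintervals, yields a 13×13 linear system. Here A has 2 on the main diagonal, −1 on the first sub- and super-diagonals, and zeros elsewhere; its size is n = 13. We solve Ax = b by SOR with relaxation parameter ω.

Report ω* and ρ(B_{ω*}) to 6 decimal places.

ω* = 1.635964, ρ_SOR = 0.635964

B_J for the 13×13 system has eigenvalues cos(kπ/14); ρ_J = cos(π/14) = 0.974928.
√(1 − cos²(π/14)) = sin(π/14) ≈ 0.2225209.
ω* = 2 / (1 + 0.2225209) = 2 / 1.2225209 ≈ 1.635964.
ρ_SOR = ω* − 1 ≈ 0.635964.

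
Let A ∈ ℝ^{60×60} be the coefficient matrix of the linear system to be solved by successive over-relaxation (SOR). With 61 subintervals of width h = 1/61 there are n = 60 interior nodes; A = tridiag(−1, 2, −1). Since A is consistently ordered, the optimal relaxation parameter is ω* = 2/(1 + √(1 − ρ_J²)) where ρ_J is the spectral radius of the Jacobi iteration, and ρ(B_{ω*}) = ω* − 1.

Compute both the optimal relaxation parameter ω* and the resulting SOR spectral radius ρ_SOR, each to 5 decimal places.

n=60: λ(B_J) = 1 − λ(A)/2 = cos(kπ/61); k=1 gives ρ_J = 0.99867.
√(1 − cos²(π/61)) = sin(π/61) ≈ 0.051479.
[ω*] 2 ÷ (1 + 0.051479) = 2 ÷ 1.051479 = 1.90208.
Hence ρ(B_{ω*}) = 1.90208 − 1 = 0.90208.

ω* = 1.90208, ρ_SOR = 0.90208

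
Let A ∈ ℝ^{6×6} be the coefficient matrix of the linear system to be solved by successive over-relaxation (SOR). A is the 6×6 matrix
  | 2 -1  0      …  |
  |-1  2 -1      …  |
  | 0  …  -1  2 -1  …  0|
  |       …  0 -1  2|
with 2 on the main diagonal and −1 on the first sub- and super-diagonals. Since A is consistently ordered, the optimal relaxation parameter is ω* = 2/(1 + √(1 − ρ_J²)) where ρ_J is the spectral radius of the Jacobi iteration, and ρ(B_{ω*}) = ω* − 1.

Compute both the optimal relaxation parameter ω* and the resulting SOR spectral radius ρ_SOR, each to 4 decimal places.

ω* = 1.3948, ρ_SOR = 0.3948

B_J for the 6×6 system has eigenvalues cos(kπ/7); ρ_J = cos(π/7) = 0.9010.
1 − cos²(π/7) = sin²(π/7) ⇒ √(1−ρ_J²) = sin(π/7) = 0.43388.
ω* = 2/(1 + 0.43388) = 2/1.43388 = 1.3948.
Hence ρ(B_{ω*}) = 1.3948 − 1 = 0.3948.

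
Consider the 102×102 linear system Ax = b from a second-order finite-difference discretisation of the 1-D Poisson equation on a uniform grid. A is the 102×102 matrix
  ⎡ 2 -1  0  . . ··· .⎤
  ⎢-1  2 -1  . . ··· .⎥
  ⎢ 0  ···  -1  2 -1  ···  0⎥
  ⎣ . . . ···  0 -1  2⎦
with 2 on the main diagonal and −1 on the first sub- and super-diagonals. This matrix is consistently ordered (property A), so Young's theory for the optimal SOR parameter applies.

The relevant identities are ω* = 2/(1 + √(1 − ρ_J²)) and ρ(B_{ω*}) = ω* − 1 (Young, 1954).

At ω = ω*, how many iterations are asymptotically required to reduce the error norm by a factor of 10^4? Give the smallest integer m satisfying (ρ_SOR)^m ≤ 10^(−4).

m = 151

½·tridiag(1,0,1) at n=102: λ_k = cos(kπ/103); max |λ| at k=1 ⇒ ρ_J = cos(π/103) ≈ 0.9995349.
√(1−ρ_J²) = |sin(π/103)| = 0.0304962
Young: ω* = 2/(1+√(1−ρ_J²)) = 2/(1+0.0304962) = 2/1.0304962 = 1.9408126.
ρ_SOR = ω* − 1 = 1.9408126 − 1 = 0.9408126.
m ≥ 4·ln10 / (−ln 0.9408126) = 150.961; smallest integer m = 151.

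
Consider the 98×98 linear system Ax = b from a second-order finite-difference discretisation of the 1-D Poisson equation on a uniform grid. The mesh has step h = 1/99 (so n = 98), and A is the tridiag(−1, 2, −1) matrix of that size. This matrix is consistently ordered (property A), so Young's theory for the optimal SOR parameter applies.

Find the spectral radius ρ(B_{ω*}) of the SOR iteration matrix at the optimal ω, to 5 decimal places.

[ρ_J] n=98: ρ(B_J) = cos(π/(n+1)) = cos(π/99) = 0.99950.
√(1 − cos²(π/99)) = sin(π/99) ≈ 0.031728.
So ω* = 2/1.031728 = 1.93850 (Young).
ρ_SOR = ω* − 1 = 1.93850 − 1 = 0.93850.

ρ_SOR = 0.93850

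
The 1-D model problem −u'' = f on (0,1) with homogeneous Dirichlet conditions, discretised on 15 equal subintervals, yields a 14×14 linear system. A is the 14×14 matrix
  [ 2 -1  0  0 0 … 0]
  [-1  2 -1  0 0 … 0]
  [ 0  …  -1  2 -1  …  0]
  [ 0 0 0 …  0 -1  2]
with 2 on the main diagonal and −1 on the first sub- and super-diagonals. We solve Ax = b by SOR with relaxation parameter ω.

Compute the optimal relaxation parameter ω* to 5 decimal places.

spectrum of D⁻¹(L+U) = {cos(kπ/15) : 1≤k≤14}; ρ_J = cos(π/15) = 0.97815.
root = sin(π/15) = 0.207912  (since 1−cos² = sin²).
Young: ω* = 2/(1+√(1−ρ_J²)) = 2/(1+0.207912) = 2/1.207912 = 1.65575.
[ρ_SOR] ω* − 1 = 0.65575.

ω* = 1.65575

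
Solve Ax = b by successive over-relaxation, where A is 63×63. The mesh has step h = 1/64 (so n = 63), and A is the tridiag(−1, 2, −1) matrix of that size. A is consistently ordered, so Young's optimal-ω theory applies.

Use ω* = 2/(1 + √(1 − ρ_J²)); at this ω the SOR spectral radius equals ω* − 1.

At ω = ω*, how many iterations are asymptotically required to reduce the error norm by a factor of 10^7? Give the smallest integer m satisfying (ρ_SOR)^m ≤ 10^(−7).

½·tridiag(1,0,1) at n=63: λ_k = cos(kπ/64); max |λ| at k=1 ⇒ ρ_J = cos(π/64) ≈ 0.9987955.
√(1−ρ_J²) = |sin(π/64)| = 0.0490677
Young: ω* = 2/(1+√(1−ρ_J²)) = 2/(1+0.0490677) = 2/1.0490677 = 1.9064547.
and ρ(B_{ω*}) = 1.9064547 − 1 = 0.9064547.
m ≥ 7·ln10 / (−ln 0.9064547) = 164.112; smallest integer m = 165.

m = 165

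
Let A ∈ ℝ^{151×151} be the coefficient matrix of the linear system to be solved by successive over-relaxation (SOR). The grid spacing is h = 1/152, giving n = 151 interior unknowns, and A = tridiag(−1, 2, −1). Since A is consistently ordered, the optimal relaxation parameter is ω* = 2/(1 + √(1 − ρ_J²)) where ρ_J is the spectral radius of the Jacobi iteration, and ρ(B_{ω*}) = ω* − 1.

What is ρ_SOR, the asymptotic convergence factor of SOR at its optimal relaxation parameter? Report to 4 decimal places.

spectrum of D⁻¹(L+U) = {cos(kπ/152) : 1≤k≤151}; ρ_J = cos(π/152) = 0.9998.
√(1 − cos²(π/152)) = sin(π/152) ≈ 0.02067.
[ω*] 2 ÷ (1 + 0.02067) = 2 ÷ 1.02067 = 1.9595.
ρ(B_{ω*}) = ω*−1 = 0.9595

ρ_SOR = 0.9595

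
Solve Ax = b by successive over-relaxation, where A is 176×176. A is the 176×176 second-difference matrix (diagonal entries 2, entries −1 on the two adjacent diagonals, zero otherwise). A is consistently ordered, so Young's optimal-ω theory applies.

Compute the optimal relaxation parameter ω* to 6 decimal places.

spectrum of D⁻¹(L+U) = {cos(kπ/177) : 1≤k≤176}; ρ_J = cos(π/177) = 0.999842.
1 − cos²(π/177) = sin²(π/177) ⇒ √(1−ρ_J²) = sin(π/177) = 0.0177482.
Young: ω* = 2/(1+√(1−ρ_J²)) = 2/(1+0.0177482) = 2/1.0177482 = 1.965123.
Hence ρ(B_{ω*}) = 1.965123 − 1 = 0.965123.

ω* = 1.965123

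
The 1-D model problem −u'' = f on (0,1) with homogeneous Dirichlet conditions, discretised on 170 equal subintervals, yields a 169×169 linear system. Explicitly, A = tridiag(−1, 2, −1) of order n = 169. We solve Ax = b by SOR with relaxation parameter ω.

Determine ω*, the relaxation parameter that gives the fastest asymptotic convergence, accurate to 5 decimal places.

ω* = 1.96371

B_J for the 169×169 system has eigenvalues cos(kπ/170); ρ_J = cos(π/170) = 0.99983.
root = sin(π/170) = 0.018479  (since 1−cos² = sin²).
[ω*] 2 ÷ (1 + 0.018479) = 2 ÷ 1.018479 = 1.96371.
Hence ρ(B_{ω*}) = 1.96371 − 1 = 0.96371.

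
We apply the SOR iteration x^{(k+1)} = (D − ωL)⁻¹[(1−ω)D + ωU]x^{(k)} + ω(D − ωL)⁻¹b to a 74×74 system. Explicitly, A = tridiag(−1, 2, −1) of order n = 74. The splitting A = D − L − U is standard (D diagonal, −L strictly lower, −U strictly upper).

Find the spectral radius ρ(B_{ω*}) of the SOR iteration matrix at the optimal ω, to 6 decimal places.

spectrum of D⁻¹(L+U) = {cos(kπ/75) : 1≤k≤74}; ρ_J = cos(π/75) = 0.999123.
root = sin(π/75) = 0.0418757  (since 1−cos² = sin²).
ω* = 2/(1 + 0.0418757) = 2/1.0418757 = 1.919615.
Hence ρ(B_{ω*}) = 1.919615 − 1 = 0.919615.

ρ_SOR = 0.919615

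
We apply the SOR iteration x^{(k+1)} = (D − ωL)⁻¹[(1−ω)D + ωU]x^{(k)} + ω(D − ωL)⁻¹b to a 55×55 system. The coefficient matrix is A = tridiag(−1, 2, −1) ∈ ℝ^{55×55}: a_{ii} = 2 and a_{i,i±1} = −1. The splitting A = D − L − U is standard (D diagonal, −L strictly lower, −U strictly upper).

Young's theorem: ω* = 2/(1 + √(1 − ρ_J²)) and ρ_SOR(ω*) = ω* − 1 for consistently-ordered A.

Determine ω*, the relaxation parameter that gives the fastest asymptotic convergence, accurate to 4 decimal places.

B_J for the 55×55 system has eigenvalues cos(kπ/56); ρ_J = cos(π/56) = 0.9984.
√(1−ρ_J²) = |sin(π/56)| = 0.05607
Young: ω* = 2/(1+√(1−ρ_J²)) = 2/(1+0.05607) = 2/1.05607 = 1.8938.
[ρ_SOR] ω* − 1 = 0.8938.

ω* = 1.8938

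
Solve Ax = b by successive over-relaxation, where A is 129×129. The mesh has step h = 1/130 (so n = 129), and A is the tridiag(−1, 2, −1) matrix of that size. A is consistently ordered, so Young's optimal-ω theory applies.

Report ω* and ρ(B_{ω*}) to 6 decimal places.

ω* = 1.952813, ρ_SOR = 0.952813

n=129: λ(B_J) = 1 − λ(A)/2 = cos(kπ/130); k=1 gives ρ_J = 0.999708.
√(1−ρ_J²) simplifies to sin(π/130) = 0.0241637.
Young: ω* = 2/(1+√(1−ρ_J²)) = 2/(1+0.0241637) = 2/1.0241637 = 1.952813.
[ρ_SOR] ω* − 1 = 0.952813.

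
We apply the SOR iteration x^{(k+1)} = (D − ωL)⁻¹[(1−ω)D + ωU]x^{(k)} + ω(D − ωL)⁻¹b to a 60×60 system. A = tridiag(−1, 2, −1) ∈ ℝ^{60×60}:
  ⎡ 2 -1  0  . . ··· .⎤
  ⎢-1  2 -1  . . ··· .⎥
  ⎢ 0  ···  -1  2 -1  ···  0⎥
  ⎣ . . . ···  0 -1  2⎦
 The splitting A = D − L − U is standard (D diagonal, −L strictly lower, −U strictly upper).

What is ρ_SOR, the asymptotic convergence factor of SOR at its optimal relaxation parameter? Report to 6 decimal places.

With n=60, ρ(Jacobi) = cos(π/61) = 0.998674.
√(1−ρ_J²) = |sin(π/61)| = 0.0514788
ω* = 2/(1+0.0514788) = 1.902083
Hence ρ(B_{ω*}) = 1.902083 − 1 = 0.902083.

ρ_SOR = 0.902083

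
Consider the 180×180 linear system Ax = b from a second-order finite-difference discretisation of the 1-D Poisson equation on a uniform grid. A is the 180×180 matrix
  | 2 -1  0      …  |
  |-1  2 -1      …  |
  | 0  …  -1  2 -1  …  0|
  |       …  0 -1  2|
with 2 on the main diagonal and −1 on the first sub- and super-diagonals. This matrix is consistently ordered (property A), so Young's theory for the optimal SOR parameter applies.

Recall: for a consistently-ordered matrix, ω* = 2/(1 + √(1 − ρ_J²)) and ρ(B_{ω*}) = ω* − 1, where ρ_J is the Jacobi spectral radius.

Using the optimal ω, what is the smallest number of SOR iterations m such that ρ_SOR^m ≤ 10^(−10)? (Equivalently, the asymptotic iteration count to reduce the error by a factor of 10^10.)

m = 664

½·tridiag(1,0,1) at n=180: λ_k = cos(kπ/181); max |λ| at k=1 ⇒ ρ_J = cos(π/181) ≈ 0.9998494.
√(1 − cos²(π/181)) = sin(π/181) ≈ 0.0173560.
Young: ω* = 2/(1+√(1−ρ_J²)) = 2/(1+0.0173560) = 2/1.0173560 = 1.9658802.
At ω = 1.9658802 every |λ(B_ω)| = ω−1, so ρ_SOR = 0.9658802.
(0.9658802)^m ≤ 10^{−10}  ⇒  m·ln(0.9658802) ≤ −10·ln10  ⇒  m ≥ 663.274  ⇒  m = 664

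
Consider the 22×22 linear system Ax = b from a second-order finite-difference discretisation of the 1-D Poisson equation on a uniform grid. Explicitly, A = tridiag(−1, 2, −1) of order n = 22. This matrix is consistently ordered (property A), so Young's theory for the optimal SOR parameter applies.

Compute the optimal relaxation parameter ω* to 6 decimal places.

B_J for the 22×22 system has eigenvalues cos(kπ/23); ρ_J = cos(π/23) = 0.990686.
root = sin(π/23) = 0.1361666  (since 1−cos² = sin²).
[ω*] 2 ÷ (1 + 0.1361666) = 2 ÷ 1.1361666 = 1.760305.
At ω = 1.760305 every |λ(B_ω)| = ω−1, so ρ_SOR = 0.760305.

ω* = 1.760305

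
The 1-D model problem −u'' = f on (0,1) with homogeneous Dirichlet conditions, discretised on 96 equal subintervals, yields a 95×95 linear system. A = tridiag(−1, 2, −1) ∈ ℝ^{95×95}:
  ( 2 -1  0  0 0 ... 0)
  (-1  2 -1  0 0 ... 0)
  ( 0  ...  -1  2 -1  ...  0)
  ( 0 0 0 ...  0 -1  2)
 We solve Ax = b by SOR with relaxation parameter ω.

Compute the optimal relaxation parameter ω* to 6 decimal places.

ω* = 1.936635

With n=95, ρ(Jacobi) = cos(π/96) = 0.999465.
root = sin(π/96) = 0.0327191  (since 1−cos² = sin²).
Then 2/(1+√(1−ρ_J²)) = 2/(1+0.0327191); ω* = 2/1.0327191 = 1.936635.
ρ(B_{ω*}) = ω*−1 = 0.936635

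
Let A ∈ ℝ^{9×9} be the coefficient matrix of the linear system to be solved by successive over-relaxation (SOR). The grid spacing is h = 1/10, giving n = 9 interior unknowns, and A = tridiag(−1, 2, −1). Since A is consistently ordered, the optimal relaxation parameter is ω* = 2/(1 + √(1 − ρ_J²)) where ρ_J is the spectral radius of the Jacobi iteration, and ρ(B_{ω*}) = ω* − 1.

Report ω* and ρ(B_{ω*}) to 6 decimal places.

ω* = 1.527864, ρ_SOR = 0.527864

B_J for the 9×9 system has eigenvalues cos(kπ/10); ρ_J = cos(π/10) = 0.951057.
√(1−ρ_J²) = |sin(π/10)| = 0.3090170
So ω* = 2/1.3090170 = 1.527864 (Young).
At ω = 1.527864 every |λ(B_ω)| = ω−1, so ρ_SOR = 0.527864.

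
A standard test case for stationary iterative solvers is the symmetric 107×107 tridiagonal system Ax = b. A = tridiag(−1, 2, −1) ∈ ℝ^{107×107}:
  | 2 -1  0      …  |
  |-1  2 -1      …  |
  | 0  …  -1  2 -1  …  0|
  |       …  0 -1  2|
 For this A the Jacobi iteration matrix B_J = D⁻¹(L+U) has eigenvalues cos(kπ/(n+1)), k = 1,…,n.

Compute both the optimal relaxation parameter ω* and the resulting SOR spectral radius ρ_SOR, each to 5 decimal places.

ω* = 1.94347, ρ_SOR = 0.94347

n=107: λ(B_J) = 1 − λ(A)/2 = cos(kπ/108); k=1 gives ρ_J = 0.99958.
√(1−ρ_J²) = |sin(π/108)| = 0.029085
So ω* = 2/1.029085 = 1.94347 (Young).
[ρ_SOR] ω* − 1 = 0.94347.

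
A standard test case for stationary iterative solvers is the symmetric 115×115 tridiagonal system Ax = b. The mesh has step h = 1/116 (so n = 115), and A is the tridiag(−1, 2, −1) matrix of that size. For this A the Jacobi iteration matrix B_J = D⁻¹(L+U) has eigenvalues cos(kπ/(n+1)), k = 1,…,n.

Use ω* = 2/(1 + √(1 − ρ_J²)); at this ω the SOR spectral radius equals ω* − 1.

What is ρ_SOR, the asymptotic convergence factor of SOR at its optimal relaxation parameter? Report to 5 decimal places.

spectrum of D⁻¹(L+U) = {cos(kπ/116) : 1≤k≤115}; ρ_J = cos(π/116) = 0.99963.
√(1−ρ_J²) simplifies to sin(π/116) = 0.027079.
Then 2/(1+√(1−ρ_J²)) = 2/(1+0.027079); ω* = 2/1.027079 = 1.94727.
Hence ρ(B_{ω*}) = 1.94727 − 1 = 0.94727.

ρ_SOR = 0.94727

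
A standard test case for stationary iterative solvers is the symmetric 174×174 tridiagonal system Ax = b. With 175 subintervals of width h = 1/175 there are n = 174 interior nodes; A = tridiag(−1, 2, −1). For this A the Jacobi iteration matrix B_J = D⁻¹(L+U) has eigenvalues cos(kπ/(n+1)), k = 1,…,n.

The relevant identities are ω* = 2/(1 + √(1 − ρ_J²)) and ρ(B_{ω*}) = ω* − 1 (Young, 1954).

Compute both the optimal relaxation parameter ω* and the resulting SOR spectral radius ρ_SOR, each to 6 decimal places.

ρ_J = max_k |cos(kπ/175)| = cos(π/175) = 0.999839
√(1−ρ_J²) = |sin(π/175)| = 0.0179510
So ω* = 2/1.0179510 = 1.964731 (Young).
Hence ρ(B_{ω*}) = 1.964731 − 1 = 0.964731.

ω* = 1.964731, ρ_SOR = 0.964731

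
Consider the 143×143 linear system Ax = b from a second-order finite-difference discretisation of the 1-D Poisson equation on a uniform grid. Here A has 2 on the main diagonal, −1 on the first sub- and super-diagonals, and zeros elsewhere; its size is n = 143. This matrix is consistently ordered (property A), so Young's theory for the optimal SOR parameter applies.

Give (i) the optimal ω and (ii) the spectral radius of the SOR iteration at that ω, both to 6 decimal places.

ω* = 1.957302, ρ_SOR = 0.957302

B_J for the 143×143 system has eigenvalues cos(kπ/144); ρ_J = cos(π/144) = 0.999762.
root = sin(π/144) = 0.0218149  (since 1−cos² = sin²).
So ω* = 2/1.0218149 = 1.957302 (Young).
ρ(B_{ω*}) = ω*−1 = 0.957302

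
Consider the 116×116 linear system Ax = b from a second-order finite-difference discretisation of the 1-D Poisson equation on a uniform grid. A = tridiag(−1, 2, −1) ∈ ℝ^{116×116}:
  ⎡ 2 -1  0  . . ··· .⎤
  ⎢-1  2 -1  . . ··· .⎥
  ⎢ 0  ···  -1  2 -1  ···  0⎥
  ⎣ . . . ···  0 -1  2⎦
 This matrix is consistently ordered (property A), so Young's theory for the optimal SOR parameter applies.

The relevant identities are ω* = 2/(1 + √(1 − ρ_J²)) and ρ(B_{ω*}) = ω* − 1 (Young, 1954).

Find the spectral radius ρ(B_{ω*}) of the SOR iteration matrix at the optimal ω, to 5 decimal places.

With n=116, ρ(Jacobi) = cos(π/117) = 0.99964.
√(1−ρ_J²) = |sin(π/117)| = 0.026848
So ω* = 2/1.026848 = 1.94771 (Young).
and ρ(B_{ω*}) = 1.94771 − 1 = 0.94771.

ρ_SOR = 0.94771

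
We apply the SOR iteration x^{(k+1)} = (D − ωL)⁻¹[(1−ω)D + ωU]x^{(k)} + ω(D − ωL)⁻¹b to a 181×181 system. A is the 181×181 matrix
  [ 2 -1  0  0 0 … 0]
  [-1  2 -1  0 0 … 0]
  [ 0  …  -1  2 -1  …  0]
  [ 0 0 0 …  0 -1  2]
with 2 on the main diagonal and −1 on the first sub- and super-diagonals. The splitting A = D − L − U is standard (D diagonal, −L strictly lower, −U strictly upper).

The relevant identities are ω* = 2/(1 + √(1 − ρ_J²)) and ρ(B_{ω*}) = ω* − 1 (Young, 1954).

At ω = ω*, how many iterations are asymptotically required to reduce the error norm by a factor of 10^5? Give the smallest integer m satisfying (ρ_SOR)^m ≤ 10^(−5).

m = 334

ρ_J = max_k |cos(kπ/182)| = cos(π/182) = 0.9998510
1 − cos²(π/182) = sin²(π/182) ⇒ √(1−ρ_J²) = sin(π/182) = 0.0172606.
So ω* = 2/1.0172606 = 1.9660645 (Young).
Hence ρ(B_{ω*}) = 1.9660645 − 1 = 0.9660645.
ρ_SOR^m ≤ 10^(−5) ⇔ m ≥ 5·ln10/(−ln 0.9660645) = 11.5129/0.0345247 = 333.469; m = ⌈333.469⌉ = 334.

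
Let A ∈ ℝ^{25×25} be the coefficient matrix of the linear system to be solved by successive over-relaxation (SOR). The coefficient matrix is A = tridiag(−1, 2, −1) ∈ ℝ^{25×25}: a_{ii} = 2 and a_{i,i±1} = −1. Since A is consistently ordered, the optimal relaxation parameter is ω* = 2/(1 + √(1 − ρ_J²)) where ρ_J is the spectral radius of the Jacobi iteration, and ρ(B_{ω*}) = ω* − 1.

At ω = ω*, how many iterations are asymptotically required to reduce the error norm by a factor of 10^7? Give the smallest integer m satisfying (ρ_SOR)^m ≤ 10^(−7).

½·tridiag(1,0,1) at n=25: λ_k = cos(kπ/26); max |λ| at k=1 ⇒ ρ_J = cos(π/26) ≈ 0.9927089.
root = sin(π/26) = 0.1205367  (since 1−cos² = sin²).
ω* = 2 / (1 + 0.1205367) = 2 / 1.1205367 ≈ 1.7848590.
ρ(B_{ω*}) = ω*−1 = 0.7848590
For 7 digits: m = 7·ln10 / (−ln 0.7848590) = 16.1181/0.242251 = 66.535; round up → m = 67.

m = 67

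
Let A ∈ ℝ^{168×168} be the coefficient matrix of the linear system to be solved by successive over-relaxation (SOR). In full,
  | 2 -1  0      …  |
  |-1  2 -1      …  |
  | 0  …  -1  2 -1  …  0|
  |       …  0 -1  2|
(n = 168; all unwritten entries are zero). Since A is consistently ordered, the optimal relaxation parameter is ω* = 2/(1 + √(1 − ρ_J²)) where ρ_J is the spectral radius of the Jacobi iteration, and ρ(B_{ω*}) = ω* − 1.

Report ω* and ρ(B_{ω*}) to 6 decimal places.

ω* = 1.963502, ρ_SOR = 0.963502

[ρ_J] n=168: ρ(B_J) = cos(π/(n+1)) = cos(π/169) = 0.999827.
√(1−ρ_J²) simplifies to sin(π/169) = 0.0185882.
[ω*] 2 ÷ (1 + 0.0185882) = 2 ÷ 1.0185882 = 1.963502.
and ρ(B_{ω*}) = 1.963502 − 1 = 0.963502.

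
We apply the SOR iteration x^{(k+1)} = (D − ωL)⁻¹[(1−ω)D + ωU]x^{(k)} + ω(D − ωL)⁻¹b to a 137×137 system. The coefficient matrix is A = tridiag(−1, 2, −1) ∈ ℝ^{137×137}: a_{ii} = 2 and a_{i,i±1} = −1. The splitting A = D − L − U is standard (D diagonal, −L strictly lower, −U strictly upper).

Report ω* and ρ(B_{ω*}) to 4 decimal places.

n=137: λ(B_J) = 1 − λ(A)/2 = cos(kπ/138); k=1 gives ρ_J = 0.9997.
1 − cos²(π/138) = sin²(π/138) ⇒ √(1−ρ_J²) = sin(π/138) = 0.02276.
ω* = 2/(1+0.02276) = 1.9555
[ρ_SOR] ω* − 1 = 0.9555.

ω* = 1.9555, ρ_SOR = 0.9555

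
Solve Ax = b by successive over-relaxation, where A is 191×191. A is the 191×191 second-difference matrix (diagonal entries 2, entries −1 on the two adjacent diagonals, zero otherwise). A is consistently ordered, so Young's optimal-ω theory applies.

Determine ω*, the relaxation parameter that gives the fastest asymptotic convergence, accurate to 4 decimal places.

spectrum of D⁻¹(L+U) = {cos(kπ/192) : 1≤k≤191}; ρ_J = cos(π/192) = 0.9999.
√(1−ρ_J²) simplifies to sin(π/192) = 0.01636.
[ω*] 2 ÷ (1 + 0.01636) = 2 ÷ 1.01636 = 1.9678.
[ρ_SOR] ω* − 1 = 0.9678.

ω* = 1.9678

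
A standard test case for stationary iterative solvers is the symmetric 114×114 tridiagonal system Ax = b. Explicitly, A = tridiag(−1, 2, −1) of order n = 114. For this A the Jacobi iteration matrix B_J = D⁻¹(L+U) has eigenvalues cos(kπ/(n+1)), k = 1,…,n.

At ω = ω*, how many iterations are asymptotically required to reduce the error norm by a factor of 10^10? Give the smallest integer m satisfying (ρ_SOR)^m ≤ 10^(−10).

m = 422

ρ_J = max_k |cos(kπ/115)| = cos(π/115) = 0.9996269
√(1−ρ_J²) simplifies to sin(π/115) = 0.0273148.
ω* = 2 / (1 + 0.0273148) = 2 / 1.0273148 ≈ 1.9468229.
ρ_SOR = ω* − 1 ≈ 0.9468229.
ρ_SOR^m ≤ 10^(−10) ⇔ m ≥ 10·ln10/(−ln 0.9468229) = 23.0259/0.0546432 = 421.386; m = ⌈421.386⌉ = 422.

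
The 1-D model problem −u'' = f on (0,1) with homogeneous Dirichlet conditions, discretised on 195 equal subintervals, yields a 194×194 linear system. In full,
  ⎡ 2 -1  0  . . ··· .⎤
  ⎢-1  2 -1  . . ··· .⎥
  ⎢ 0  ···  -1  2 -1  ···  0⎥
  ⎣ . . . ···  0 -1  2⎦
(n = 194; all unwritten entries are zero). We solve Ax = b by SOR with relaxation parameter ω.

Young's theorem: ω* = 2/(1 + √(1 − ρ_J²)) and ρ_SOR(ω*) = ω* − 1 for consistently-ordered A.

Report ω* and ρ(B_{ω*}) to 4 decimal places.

B_J for the 194×194 system has eigenvalues cos(kπ/195); ρ_J = cos(π/195) = 0.9999.
√(1−ρ_J²) = |sin(π/195)| = 0.01611
Then 2/(1+√(1−ρ_J²)) = 2/(1+0.01611); ω* = 2/1.01611 = 1.9683.
ρ_SOR = ω* − 1 ≈ 0.9683.

ω* = 1.9683, ρ_SOR = 0.9683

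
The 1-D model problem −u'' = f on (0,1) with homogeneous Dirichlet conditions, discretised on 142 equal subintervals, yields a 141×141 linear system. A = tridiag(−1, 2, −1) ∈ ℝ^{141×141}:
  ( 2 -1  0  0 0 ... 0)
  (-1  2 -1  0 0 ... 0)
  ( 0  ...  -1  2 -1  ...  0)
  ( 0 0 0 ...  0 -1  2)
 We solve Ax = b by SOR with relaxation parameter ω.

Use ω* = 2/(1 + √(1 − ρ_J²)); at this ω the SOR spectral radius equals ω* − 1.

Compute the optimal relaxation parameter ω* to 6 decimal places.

ω* = 1.956713

½·tridiag(1,0,1) at n=141: λ_k = cos(kπ/142); max |λ| at k=1 ⇒ ρ_J = cos(π/142) ≈ 0.999755.
√(1−ρ_J²) = |sin(π/142)| = 0.0221221
ω* = 2/(1 + 0.0221221) = 2/1.0221221 = 1.956713.
Hence ρ(B_{ω*}) = 1.956713 − 1 = 0.956713.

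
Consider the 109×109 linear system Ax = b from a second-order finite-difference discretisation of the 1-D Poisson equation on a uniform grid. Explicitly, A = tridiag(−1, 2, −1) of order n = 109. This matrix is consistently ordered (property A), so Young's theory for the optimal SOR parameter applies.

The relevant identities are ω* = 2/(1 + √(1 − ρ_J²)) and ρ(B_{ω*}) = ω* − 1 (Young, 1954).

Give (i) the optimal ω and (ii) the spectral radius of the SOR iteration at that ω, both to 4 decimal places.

ω* = 1.9445, ρ_SOR = 0.9445

½·tridiag(1,0,1) at n=109: λ_k = cos(kπ/110); max |λ| at k=1 ⇒ ρ_J = cos(π/110) ≈ 0.9996.
√(1−ρ_J²) simplifies to sin(π/110) = 0.02856.
ω* = 2/(1 + 0.02856) = 2/1.02856 = 1.9445.
ρ(B_{ω*}) = ω*−1 = 0.9445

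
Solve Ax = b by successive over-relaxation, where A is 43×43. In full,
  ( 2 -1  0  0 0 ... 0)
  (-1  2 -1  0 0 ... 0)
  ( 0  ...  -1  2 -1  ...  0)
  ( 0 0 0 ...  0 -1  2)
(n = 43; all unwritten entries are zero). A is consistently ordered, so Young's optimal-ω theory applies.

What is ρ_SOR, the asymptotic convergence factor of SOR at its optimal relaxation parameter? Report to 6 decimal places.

ρ_SOR = 0.866822

With n=43, ρ(Jacobi) = cos(π/44) = 0.997452.
√(1−ρ_J²) = |sin(π/44)| = 0.0713392
ω* = 2/(1+0.0713392) = 1.866822
Hence ρ(B_{ω*}) = 1.866822 − 1 = 0.866822.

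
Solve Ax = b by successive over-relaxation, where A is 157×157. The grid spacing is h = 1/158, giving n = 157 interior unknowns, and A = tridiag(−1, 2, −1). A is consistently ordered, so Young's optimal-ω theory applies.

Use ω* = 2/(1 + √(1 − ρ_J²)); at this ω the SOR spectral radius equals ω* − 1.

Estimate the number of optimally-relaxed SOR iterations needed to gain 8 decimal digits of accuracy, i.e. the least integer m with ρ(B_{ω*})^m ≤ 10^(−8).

m = 464

½·tridiag(1,0,1) at n=157: λ_k = cos(kπ/158); max |λ| at k=1 ⇒ ρ_J = cos(π/158) ≈ 0.9998023.
1 − cos²(π/158) = sin²(π/158) ⇒ √(1−ρ_J²) = sin(π/158) = 0.0198822.
[ω*] 2 ÷ (1 + 0.0198822) = 2 ÷ 1.0198822 = 1.9610108.
ρ_SOR = ω* − 1 ≈ 0.9610108.
m ≥ 8·ln10 / (−ln 0.9610108) = 463.185; smallest integer m = 464.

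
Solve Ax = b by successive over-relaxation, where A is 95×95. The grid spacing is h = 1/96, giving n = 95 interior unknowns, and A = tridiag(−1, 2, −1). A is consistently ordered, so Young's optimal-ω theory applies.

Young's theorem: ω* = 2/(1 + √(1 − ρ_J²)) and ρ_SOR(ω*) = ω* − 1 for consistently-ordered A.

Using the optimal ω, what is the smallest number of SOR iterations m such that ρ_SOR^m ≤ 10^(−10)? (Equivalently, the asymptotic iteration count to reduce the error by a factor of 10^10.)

½·tridiag(1,0,1) at n=95: λ_k = cos(kπ/96); max |λ| at k=1 ⇒ ρ_J = cos(π/96) ≈ 0.9994646.
√(1−ρ_J²) = |sin(π/96)| = 0.0327191
Young: ω* = 2/(1+√(1−ρ_J²)) = 2/(1+0.0327191) = 2/1.0327191 = 1.9366350.
and ρ(B_{ω*}) = 1.9366350 − 1 = 0.9366350.
10·ln10 = 23.0259; −ln(0.9366350) = 0.0654616; m = ⌈23.0259/0.0654616⌉ = ⌈351.747⌉ = 352.

m = 352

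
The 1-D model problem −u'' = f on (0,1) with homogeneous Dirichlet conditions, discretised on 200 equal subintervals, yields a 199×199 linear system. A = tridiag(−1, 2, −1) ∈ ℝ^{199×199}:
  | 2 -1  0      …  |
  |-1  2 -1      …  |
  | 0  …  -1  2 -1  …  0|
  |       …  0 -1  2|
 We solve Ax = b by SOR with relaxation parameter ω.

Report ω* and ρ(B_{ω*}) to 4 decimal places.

[ρ_J] n=199: ρ(B_J) = cos(π/(n+1)) = cos(π/200) = 0.9999.
√(1−ρ_J²) = |sin(π/200)| = 0.01571
Then 2/(1+√(1−ρ_J²)) = 2/(1+0.01571); ω* = 2/1.01571 = 1.9691.
At ω = 1.9691 every |λ(B_ω)| = ω−1, so ρ_SOR = 0.9691.

ω* = 1.9691, ρ_SOR = 0.9691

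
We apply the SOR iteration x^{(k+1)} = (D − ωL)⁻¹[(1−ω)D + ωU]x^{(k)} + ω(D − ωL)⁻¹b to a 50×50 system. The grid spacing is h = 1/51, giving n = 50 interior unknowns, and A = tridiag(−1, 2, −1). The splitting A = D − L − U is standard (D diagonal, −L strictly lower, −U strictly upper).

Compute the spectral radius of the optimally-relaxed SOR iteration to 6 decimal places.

B_J for the 50×50 system has eigenvalues cos(kπ/51); ρ_J = cos(π/51) = 0.998103.
1 − cos²(π/51) = sin²(π/51) ⇒ √(1−ρ_J²) = sin(π/51) = 0.0615609.
ω* = 2/(1 + 0.0615609) = 2/1.0615609 = 1.884018.
[ρ_SOR] ω* − 1 = 0.884018.

ρ_SOR = 0.884018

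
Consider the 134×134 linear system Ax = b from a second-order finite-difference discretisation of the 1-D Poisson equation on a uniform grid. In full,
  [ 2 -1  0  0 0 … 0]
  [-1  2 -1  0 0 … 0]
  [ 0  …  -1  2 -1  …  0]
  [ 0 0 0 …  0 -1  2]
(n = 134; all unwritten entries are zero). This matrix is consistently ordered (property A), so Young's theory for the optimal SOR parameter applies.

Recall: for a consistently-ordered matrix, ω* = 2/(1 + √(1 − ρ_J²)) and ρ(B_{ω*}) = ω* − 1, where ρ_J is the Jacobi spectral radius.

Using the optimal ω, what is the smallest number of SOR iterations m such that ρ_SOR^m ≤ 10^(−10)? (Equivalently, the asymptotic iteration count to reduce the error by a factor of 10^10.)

With n=134, ρ(Jacobi) = cos(π/135) = 0.9997292.
root = sin(π/135) = 0.0232690  (since 1−cos² = sin²).
[ω*] 2 ÷ (1 + 0.0232690) = 2 ÷ 1.0232690 = 1.9545203.
At ω = 1.9545203 every |λ(B_ω)| = ω−1, so ρ_SOR = 0.9545203.
ρ_SOR^m ≤ 10^(−10) ⇔ m ≥ 10·ln10/(−ln 0.9545203) = 23.0259/0.0465464 = 494.687; m = ⌈494.687⌉ = 495.

m = 495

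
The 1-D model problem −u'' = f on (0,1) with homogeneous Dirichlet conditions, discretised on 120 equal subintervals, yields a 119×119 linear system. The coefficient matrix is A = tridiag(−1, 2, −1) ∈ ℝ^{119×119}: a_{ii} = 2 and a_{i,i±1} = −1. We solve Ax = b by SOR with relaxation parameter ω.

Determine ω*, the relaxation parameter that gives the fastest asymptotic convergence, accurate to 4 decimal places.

n=119: λ(B_J) = 1 − λ(A)/2 = cos(kπ/120); k=1 gives ρ_J = 0.9997.
1 − cos²(π/120) = sin²(π/120) ⇒ √(1−ρ_J²) = sin(π/120) = 0.02618.
Then 2/(1+√(1−ρ_J²)) = 2/(1+0.02618); ω* = 2/1.02618 = 1.9490.
Hence ρ(B_{ω*}) = 1.9490 − 1 = 0.9490.

ω* = 1.9490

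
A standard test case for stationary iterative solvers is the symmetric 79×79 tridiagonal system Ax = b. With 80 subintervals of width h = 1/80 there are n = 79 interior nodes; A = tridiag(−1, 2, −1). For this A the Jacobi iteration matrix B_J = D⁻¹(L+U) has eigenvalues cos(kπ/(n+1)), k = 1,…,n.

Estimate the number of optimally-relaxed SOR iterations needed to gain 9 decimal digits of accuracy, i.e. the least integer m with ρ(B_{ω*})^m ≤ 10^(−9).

m = 264

B_J for the 79×79 system has eigenvalues cos(kπ/80); ρ_J = cos(π/80) = 0.9992290.
√(1−ρ_J²) = |sin(π/80)| = 0.0392598
Young: ω* = 2/(1+√(1−ρ_J²)) = 2/(1+0.0392598) = 2/1.0392598 = 1.9244466.
and ρ(B_{ω*}) = 1.9244466 − 1 = 0.9244466.
For 9 digits: m = 9·ln10 / (−ln 0.9244466) = 20.7233/0.07856 = 263.789; round up → m = 264.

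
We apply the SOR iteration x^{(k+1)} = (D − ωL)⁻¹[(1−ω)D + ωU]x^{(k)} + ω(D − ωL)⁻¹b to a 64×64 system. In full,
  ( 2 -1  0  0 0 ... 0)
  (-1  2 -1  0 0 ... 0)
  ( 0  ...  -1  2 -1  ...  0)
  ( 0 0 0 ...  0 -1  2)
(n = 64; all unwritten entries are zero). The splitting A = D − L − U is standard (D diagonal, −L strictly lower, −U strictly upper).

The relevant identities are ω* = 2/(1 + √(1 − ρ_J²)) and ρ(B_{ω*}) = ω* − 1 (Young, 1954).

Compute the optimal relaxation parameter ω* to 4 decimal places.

ω* = 1.9078

ρ_J = max_k |cos(kπ/65)| = cos(π/65) = 0.9988
root = sin(π/65) = 0.04831  (since 1−cos² = sin²).
ω* = 2 / (1 + 0.04831) = 2 / 1.04831 ≈ 1.9078.
Hence ρ(B_{ω*}) = 1.9078 − 1 = 0.9078.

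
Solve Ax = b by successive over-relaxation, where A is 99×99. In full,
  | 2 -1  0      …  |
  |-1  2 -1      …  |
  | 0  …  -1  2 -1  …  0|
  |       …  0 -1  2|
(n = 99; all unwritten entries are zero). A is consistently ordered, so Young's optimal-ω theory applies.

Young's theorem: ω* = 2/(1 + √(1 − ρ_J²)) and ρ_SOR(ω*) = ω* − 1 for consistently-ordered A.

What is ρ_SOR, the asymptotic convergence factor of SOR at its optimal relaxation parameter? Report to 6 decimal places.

ρ_SOR = 0.939092

With n=99, ρ(Jacobi) = cos(π/100) = 0.999507.
root = sin(π/100) = 0.0314108  (since 1−cos² = sin²).
Then 2/(1+√(1−ρ_J²)) = 2/(1+0.0314108); ω* = 2/1.0314108 = 1.939092.
ρ_SOR = ω* − 1 = 1.939092 − 1 = 0.939092.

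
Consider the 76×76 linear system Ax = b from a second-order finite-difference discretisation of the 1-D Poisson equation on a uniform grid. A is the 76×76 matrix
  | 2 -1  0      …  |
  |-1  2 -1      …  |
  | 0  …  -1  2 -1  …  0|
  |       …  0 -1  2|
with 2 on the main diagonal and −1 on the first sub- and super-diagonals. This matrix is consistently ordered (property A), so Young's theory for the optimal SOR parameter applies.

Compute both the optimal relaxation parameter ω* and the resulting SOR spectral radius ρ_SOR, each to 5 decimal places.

ω* = 1.92162, ρ_SOR = 0.92162

ρ_J = max_k |cos(kπ/77)| = cos(π/77) = 0.99917
√(1−ρ_J²) = |sin(π/77)| = 0.040789
ω* = 2/(1+0.040789) = 1.92162
and ρ(B_{ω*}) = 1.92162 − 1 = 0.92162.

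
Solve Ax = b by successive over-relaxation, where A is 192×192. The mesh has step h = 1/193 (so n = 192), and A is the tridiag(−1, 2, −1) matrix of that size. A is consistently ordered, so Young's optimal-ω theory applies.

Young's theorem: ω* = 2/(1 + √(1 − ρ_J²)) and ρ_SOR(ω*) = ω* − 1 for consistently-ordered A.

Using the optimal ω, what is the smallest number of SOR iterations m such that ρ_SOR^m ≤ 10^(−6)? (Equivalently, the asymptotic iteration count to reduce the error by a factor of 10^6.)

m = 425

½·tridiag(1,0,1) at n=192: λ_k = cos(kπ/193); max |λ| at k=1 ⇒ ρ_J = cos(π/193) ≈ 0.9998675.
√(1 − cos²(π/193)) = sin(π/193) ≈ 0.0162770.
ω* = 2 / (1 + 0.0162770) = 2 / 1.0162770 ≈ 1.9679674.
ρ_SOR = ω* − 1 = 1.9679674 − 1 = 0.9679674.
(0.9679674)^m ≤ 10^{−6}  ⇒  m·ln(0.9679674) ≤ −6·ln10  ⇒  m ≥ 424.349  ⇒  m = 425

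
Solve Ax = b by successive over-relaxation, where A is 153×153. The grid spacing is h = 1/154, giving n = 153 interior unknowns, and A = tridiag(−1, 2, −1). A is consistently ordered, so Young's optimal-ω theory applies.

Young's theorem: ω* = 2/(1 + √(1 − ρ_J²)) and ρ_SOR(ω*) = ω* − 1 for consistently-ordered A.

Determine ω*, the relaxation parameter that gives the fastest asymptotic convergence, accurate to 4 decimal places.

[ρ_J] n=153: ρ(B_J) = cos(π/(n+1)) = cos(π/154) = 0.9998.
1 − cos²(π/154) = sin²(π/154) ⇒ √(1−ρ_J²) = sin(π/154) = 0.02040.
Young: ω* = 2/(1+√(1−ρ_J²)) = 2/(1+0.02040) = 2/1.02040 = 1.9600.
At ω = 1.9600 every |λ(B_ω)| = ω−1, so ρ_SOR = 0.9600.

ω* = 1.9600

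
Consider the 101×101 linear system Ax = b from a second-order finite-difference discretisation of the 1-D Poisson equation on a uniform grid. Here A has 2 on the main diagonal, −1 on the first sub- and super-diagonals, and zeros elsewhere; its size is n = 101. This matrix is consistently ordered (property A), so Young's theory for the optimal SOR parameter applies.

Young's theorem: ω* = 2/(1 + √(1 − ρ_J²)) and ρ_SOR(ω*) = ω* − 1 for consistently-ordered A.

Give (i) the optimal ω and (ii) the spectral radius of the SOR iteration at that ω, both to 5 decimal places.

ω* = 1.94025, ρ_SOR = 0.94025

ρ_J = max_k |cos(kπ/102)| = cos(π/102) = 0.99953
√(1−ρ_J²) = |sin(π/102)| = 0.030795
Young: ω* = 2/(1+√(1−ρ_J²)) = 2/(1+0.030795) = 2/1.030795 = 1.94025.
and ρ(B_{ω*}) = 1.94025 − 1 = 0.94025.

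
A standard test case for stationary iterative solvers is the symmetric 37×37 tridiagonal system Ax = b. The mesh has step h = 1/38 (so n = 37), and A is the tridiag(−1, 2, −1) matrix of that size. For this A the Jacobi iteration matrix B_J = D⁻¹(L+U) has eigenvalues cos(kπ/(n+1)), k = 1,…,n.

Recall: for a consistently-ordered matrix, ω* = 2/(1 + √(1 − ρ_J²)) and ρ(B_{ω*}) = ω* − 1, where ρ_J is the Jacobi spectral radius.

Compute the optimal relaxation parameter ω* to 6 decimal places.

½·tridiag(1,0,1) at n=37: λ_k = cos(kπ/38); max |λ| at k=1 ⇒ ρ_J = cos(π/38) ≈ 0.996584.
√(1−ρ_J²) = |sin(π/38)| = 0.0825793
ω* = 2/(1 + 0.0825793) = 2/1.0825793 = 1.847440.
ρ_SOR = ω* − 1 = 1.847440 − 1 = 0.847440.

ω* = 1.847440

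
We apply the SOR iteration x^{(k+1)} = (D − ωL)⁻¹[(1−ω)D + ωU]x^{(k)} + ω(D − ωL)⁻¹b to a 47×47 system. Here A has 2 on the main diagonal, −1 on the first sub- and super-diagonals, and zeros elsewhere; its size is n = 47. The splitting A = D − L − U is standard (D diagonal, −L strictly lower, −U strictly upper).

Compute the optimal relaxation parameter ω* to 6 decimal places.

spectrum of D⁻¹(L+U) = {cos(kπ/48) : 1≤k≤47}; ρ_J = cos(π/48) = 0.997859.
√(1−ρ_J²) simplifies to sin(π/48) = 0.0654031.
Then 2/(1+√(1−ρ_J²)) = 2/(1+0.0654031); ω* = 2/1.0654031 = 1.877224.
[ρ_SOR] ω* − 1 = 0.877224.

ω* = 1.877224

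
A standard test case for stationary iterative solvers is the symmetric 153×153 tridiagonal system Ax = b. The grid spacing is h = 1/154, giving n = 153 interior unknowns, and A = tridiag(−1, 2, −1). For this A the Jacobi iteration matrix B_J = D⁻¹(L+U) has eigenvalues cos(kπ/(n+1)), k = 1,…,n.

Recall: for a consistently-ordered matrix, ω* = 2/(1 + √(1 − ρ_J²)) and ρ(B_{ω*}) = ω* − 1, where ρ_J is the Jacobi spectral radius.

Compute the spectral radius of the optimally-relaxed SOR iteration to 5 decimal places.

[ρ_J] n=153: ρ(B_J) = cos(π/(n+1)) = cos(π/154) = 0.99979.
1 − cos²(π/154) = sin²(π/154) ⇒ √(1−ρ_J²) = sin(π/154) = 0.020399.
So ω* = 2/1.020399 = 1.96002 (Young).
ρ(B_{ω*}) = ω*−1 = 0.96002

ρ_SOR = 0.96002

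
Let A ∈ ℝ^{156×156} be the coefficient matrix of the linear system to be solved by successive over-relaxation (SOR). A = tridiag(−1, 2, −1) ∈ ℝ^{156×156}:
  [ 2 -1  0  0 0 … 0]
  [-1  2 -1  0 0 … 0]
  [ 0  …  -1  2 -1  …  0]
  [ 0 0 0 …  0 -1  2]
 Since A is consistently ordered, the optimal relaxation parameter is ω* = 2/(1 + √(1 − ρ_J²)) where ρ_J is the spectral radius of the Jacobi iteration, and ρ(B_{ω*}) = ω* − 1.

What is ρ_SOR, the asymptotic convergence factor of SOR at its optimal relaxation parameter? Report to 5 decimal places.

ρ_SOR = 0.96077

[ρ_J] n=156: ρ(B_J) = cos(π/(n+1)) = cos(π/157) = 0.99980.
√(1−ρ_J²) simplifies to sin(π/157) = 0.020009.
[ω*] 2 ÷ (1 + 0.020009) = 2 ÷ 1.020009 = 1.96077.
ρ_SOR = ω* − 1 ≈ 0.96077.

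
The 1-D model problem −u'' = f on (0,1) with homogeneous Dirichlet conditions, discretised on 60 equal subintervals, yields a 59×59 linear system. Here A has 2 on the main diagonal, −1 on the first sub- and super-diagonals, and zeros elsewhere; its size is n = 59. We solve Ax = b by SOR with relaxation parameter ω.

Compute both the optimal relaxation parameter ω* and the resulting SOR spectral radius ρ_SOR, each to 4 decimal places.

ω* = 1.9005, ρ_SOR = 0.9005

n=59: λ(B_J) = 1 − λ(A)/2 = cos(kπ/60); k=1 gives ρ_J = 0.9986.
√(1 − cos²(π/60)) = sin(π/60) ≈ 0.05234.
Young: ω* = 2/(1+√(1−ρ_J²)) = 2/(1+0.05234) = 2/1.05234 = 1.9005.
Hence ρ(B_{ω*}) = 1.9005 − 1 = 0.9005.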